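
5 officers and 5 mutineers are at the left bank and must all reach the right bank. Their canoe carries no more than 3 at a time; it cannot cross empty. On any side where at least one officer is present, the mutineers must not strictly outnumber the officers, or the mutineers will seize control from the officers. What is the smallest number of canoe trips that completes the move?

11

Counting alone: each trip to the right bank takes at most 3 across and each return brings at least 1 back, so after t trips out (and t−1 returns) at most 3t − (t−1) of the 10 are across; that first reaches 10 at t = 5, so at least 9 crossings are needed.
The safety rule pushes this higher. Following every safe sequence of crossings, the most of the 10 that can be at the right bank as the canoe arrives there on crossing 9 is 9 — never all 10.
So no plan with fewer than 11 crossings exists, and this one achieves 11:
1. 2 mutineers → the right bank.  (the left bank: 5O 3M; the right bank: 0O 2M)
2. 1 mutineer ← the left bank.  (the left bank: 5O 4M; the right bank: 0O 1M)
3. 3 mutineers → the right bank.  (the left bank: 5O 1M; the right bank: 0O 4M)
4. 1 mutineer ← the left bank.  (the left bank: 5O 2M; the right bank: 0O 3M)
5. 3 officers → the right bank.  (the left bank: 2O 2M; the right bank: 3O 3M)
6. 1 officer and 1 mutineer ← the left bank.  (the left bank: 3O 3M; the right bank: 2O 2M)
7. 3 officers → the right bank.  (the left bank: 0O 3M; the right bank: 5O 2M)
8. 1 mutineer ← the left bank.  (the left bank: 0O 4M; the right bank: 5O 1M)
9. 2 mutineers → the right bank.  (the left bank: 0O 2M; the right bank: 5O 3M)
10. 1 mutineer ← the left bank.  (the left bank: 0O 3M; the right bank: 5O 2M)
11. 3 mutineers → the right bank.  (the left bank: 0O 0M; the right bank: 5O 5M)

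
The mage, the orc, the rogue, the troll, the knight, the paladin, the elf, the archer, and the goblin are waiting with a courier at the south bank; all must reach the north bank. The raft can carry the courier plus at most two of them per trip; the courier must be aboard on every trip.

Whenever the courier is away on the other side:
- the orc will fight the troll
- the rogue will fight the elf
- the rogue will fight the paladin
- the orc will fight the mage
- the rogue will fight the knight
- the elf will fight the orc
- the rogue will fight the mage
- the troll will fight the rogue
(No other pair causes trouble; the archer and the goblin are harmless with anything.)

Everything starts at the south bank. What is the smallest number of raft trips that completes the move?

Counting alone: the courier can take at most 2 across per trip to the north bank, so moving all 9 needs at least 5 loaded trips out, with a return between consecutive ones — at least 9 crossings.
The safety rule pushes this higher. Following every safe sequence of crossings, the most of the 9 that can be at the north bank as the raft arrives there on crossing 9 is 7 — never all 9.
So no plan with fewer than 11 crossings exists, and this one achieves 11:
1. Courier goes to the north bank with the orc and the rogue.  [the south bank: the archer, the elf, the goblin, the knight, the mage, the paladin, the troll | the north bank: the orc, the rogue]
2. Courier goes back to the south bank alone.  [the south bank: the archer, the elf, the goblin, the knight, the mage, the paladin, the troll | the north bank: the orc, the rogue]
3. Courier goes to the north bank with the mage and the troll.  [the south bank: the archer, the elf, the goblin, the knight, the paladin | the north bank: the mage, the orc, the rogue, the troll]
4. Courier goes back to the south bank with the orc and the rogue.  [the south bank: the archer, the elf, the goblin, the knight, the orc, the paladin, the rogue | the north bank: the mage, the troll]
5. Courier goes to the north bank with the elf and the rogue.  [the south bank: the archer, the goblin, the knight, the orc, the paladin | the north bank: the elf, the mage, the rogue, the troll]
6. Courier goes back to the south bank with the rogue.  [the south bank: the archer, the goblin, the knight, the orc, the paladin, the rogue | the north bank: the elf, the mage, the troll]
7. Courier goes to the north bank with the knight and the paladin.  [the south bank: the archer, the goblin, the orc, the rogue | the north bank: the elf, the knight, the mage, the paladin, the troll]
8. Courier goes back to the south bank alone.  [the south bank: the archer, the goblin, the orc, the rogue | the north bank: the elf, the knight, the mage, the paladin, the troll]
9. Courier goes to the north bank with the archer and the goblin.  [the south bank: the orc, the rogue | the north bank: the archer, the elf, the goblin, the knight, the mage, the paladin, the troll]
10. Courier goes back to the south bank alone.  [the south bank: the orc, the rogue | the north bank: the archer, the elf, the goblin, the knight, the mage, the paladin, the troll]
11. Courier goes to the north bank with the orc and the rogue.  [the south bank: — | the north bank: the archer, the elf, the goblin, the knight, the mage, the orc, the paladin, the rogue, the troll]

11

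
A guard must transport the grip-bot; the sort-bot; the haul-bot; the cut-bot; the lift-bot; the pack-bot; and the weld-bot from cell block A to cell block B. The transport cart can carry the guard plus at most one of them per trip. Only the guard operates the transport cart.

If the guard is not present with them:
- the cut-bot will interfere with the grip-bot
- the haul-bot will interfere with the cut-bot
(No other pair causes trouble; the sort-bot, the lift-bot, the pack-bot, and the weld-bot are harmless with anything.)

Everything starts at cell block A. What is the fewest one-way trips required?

Counting alone: the guard can take at most 1 across per trip to cell block B, so moving all 7 needs at least 7 loaded trips out, with a return between consecutive ones — at least 13 crossings.
The safety rule pushes this higher. Following every safe sequence of crossings, the most of the 7 that can be at cell block B as the transport cart arrives there on crossing 13 is 6 — never all 7.
So no plan with fewer than 15 crossings exists, and this one achieves 15:
1. Guard goes to cell block B with the cut-bot.
2. Guard goes back to cell block A alone.
3. Guard goes to cell block B with the grip-bot.
4. Guard goes back to cell block A with the cut-bot.
5. Guard goes to cell block B with the haul-bot.
6. Guard goes back to cell block A alone.
7. Guard goes to cell block B with the sort-bot.
8. Guard goes back to cell block A alone.
9. Guard goes to cell block B with the lift-bot.
10. Guard goes back to cell block A alone.
11. Guard goes to cell block B with the pack-bot.
12. Guard goes back to cell block A alone.
13. Guard goes to cell block B with the weld-bot.
14. Guard goes back to cell block A alone.
15. Guard goes to cell block B with the cut-bot.

15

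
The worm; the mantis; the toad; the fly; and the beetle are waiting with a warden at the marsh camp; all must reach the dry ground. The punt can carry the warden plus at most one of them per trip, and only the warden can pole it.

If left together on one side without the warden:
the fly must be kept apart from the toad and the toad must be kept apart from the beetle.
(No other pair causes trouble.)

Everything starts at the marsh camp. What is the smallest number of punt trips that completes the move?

11

Counting alone: the warden can take at most 1 across per trip to the dry ground, so moving all 5 needs at least 5 loaded trips out, with a return between consecutive ones — at least 9 crossings.
The safety rule pushes this higher. Following every safe sequence of crossings, the most of the 5 that can be at the dry ground as the punt arrives there on crossing 9 is 4 — never all 5.
So no plan with fewer than 11 crossings exists, and this one achieves 11:
1. Warden goes to the dry ground with the toad.  [the marsh camp: the beetle, the fly, the mantis, the worm | the dry ground: the toad]
2. Warden goes back to the marsh camp alone.  [the marsh camp: the beetle, the fly, the mantis, the worm | the dry ground: the toad]
3. Warden goes to the dry ground with the worm.  [the marsh camp: the beetle, the fly, the mantis | the dry ground: the toad, the worm]
4. Warden goes back to the marsh camp alone.  [the marsh camp: the beetle, the fly, the mantis | the dry ground: the toad, the worm]
5. Warden goes to the dry ground with the mantis.  [the marsh camp: the beetle, the fly | the dry ground: the mantis, the toad, the worm]
6. Warden goes back to the marsh camp alone.  [the marsh camp: the beetle, the fly | the dry ground: the mantis, the toad, the worm]
7. Warden goes to the dry ground with the fly.  [the marsh camp: the beetle | the dry ground: the fly, the mantis, the toad, the worm]
8. Warden goes back to the marsh camp with the toad.  [the marsh camp: the beetle, the toad | the dry ground: the fly, the mantis, the worm]
9. Warden goes to the dry ground with the beetle.  [the marsh camp: the toad | the dry ground: the beetle, the fly, the mantis, the worm]
10. Warden goes back to the marsh camp alone.  [the marsh camp: the toad | the dry ground: the beetle, the fly, the mantis, the worm]
11. Warden goes to the dry ground with the toad.  [the marsh camp: — | the dry ground: the beetle, the fly, the mantis, the toad, the worm]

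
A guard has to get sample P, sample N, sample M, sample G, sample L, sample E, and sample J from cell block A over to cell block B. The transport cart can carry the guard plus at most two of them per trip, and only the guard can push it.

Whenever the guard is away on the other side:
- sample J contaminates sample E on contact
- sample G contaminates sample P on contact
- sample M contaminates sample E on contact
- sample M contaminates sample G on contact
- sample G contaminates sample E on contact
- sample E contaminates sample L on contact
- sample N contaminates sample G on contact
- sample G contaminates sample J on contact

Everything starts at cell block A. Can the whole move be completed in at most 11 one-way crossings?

Yes — this plan uses 11 crossings (≤ 11):
1. Guard goes to cell block B with sample E and sample G.
2. Guard goes back to cell block A with sample G.
3. Guard goes to cell block B with sample G and sample P.
4. Guard goes back to cell block A with sample G.
5. Guard goes to cell block B with sample G and sample N.
6. Guard goes back to cell block A with sample G.
7. Guard goes to cell block B with sample J and sample M.
8. Guard goes back to cell block A with sample E.
9. Guard goes to cell block B with sample G and sample L.
10. Guard goes back to cell block A with sample G.
11. Guard goes to cell block B with sample E and sample G.

Yes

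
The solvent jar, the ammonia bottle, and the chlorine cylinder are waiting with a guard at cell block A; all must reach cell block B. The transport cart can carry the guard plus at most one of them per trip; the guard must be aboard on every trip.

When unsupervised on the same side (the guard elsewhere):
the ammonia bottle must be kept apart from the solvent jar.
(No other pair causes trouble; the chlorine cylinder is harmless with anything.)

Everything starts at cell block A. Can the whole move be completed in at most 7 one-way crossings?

Yes — this plan uses 5 crossings (≤ 7):
1. Guard goes to cell block B with the solvent jar.
2. Guard goes back to cell block A alone.
3. Guard goes to cell block B with the chlorine cylinder.
4. Guard goes back to cell block A alone.
5. Guard goes to cell block B with the ammonia bottle.

Yes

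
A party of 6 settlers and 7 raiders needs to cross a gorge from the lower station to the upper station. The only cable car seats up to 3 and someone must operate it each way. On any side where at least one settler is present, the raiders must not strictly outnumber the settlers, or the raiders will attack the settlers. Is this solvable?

The raiders already outnumber the settlers at the lower station before anyone moves, so the starting position itself is disallowed.

No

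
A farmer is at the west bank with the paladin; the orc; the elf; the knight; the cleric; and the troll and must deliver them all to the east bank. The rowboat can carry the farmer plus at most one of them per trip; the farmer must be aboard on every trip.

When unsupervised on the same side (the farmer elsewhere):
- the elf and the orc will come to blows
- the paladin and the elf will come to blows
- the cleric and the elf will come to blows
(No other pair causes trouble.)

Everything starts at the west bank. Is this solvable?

No

Following every safe sequence of crossings from the start, the most of the 6 that can be at the east bank as the rowboat arrives there on crossings 1, 3, 5, 7 is 1, 2, 3, 4 respectively; the best ever achieved is 4 of 6.
From crossing 9 on, no configuration arises that was not already reachable earlier: only 36 distinct safe configurations (who is on which side, and where the rowboat is) can ever be reached, none of them has everyone across, and every continuation just revisits them. So no valid plan exists.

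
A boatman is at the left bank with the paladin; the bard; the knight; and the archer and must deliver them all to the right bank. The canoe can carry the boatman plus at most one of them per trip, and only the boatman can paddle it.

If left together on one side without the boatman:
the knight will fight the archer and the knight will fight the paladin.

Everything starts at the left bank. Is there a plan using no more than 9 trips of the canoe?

Yes

Yes — this plan uses 9 crossings (≤ 9):
1. Boatman goes to the right bank with the knight.
2. Boatman goes back to the left bank alone.
3. Boatman goes to the right bank with the paladin.
4. Boatman goes back to the left bank with the knight.
5. Boatman goes to the right bank with the archer.
6. Boatman goes back to the left bank alone.
7. Boatman goes to the right bank with the bard.
8. Boatman goes back to the left bank alone.
9. Boatman goes to the right bank with the knight.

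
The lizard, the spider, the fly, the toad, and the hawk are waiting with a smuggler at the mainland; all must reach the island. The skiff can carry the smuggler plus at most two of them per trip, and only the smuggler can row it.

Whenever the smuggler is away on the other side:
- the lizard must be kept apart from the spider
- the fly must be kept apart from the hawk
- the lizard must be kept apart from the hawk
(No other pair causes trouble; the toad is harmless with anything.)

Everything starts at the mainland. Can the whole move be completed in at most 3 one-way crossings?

Counting alone: the smuggler can take at most 2 across per trip to the island, so moving all 5 needs at least 3 loaded trips out, with a return between consecutive ones — at least 5 crossings.
Since 3 < 5, 3 crossings cannot be enough. (The shortest complete plan in fact takes 5:)
1. Smuggler goes to the island with the fly and the lizard.  [the mainland: the hawk, the spider, the toad | the island: the fly, the lizard]
2. Smuggler goes back to the mainland alone.  [the mainland: the hawk, the spider, the toad | the island: the fly, the lizard]
3. Smuggler goes to the island with the toad.  [the mainland: the hawk, the spider | the island: the fly, the lizard, the toad]
4. Smuggler goes back to the mainland alone.  [the mainland: the hawk, the spider | the island: the fly, the lizard, the toad]
5. Smuggler goes to the island with the hawk and the spider.  [the mainland: — | the island: the fly, the hawk, the lizard, the spider, the toad]

No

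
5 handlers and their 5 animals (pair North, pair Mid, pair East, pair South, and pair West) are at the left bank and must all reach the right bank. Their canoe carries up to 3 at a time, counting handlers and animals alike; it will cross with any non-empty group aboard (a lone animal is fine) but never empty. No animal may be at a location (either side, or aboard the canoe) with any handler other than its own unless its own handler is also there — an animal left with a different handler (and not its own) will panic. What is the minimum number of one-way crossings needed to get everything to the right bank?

Counting alone: each trip to the right bank takes at most 3 across and each return brings at least 1 back, so after t trips out (and t−1 returns) at most 3t − (t−1) of the 10 are across; that first reaches 10 at t = 5, so at least 9 crossings are needed.
The safety rule pushes this higher. Following every safe sequence of crossings, the most of the 10 that can be at the right bank as the canoe arrives there on crossing 9 is 9 — never all 10.
So no plan with fewer than 11 crossings exists, and this one achieves 11:
1. animal North and handler North cross → the right bank.
2. handler North crosses ← the left bank.
3. animal East, animal Mid, and animal South cross → the right bank.
4. animal North crosses ← the left bank.
5. handler East, handler Mid, and handler South cross → the right bank.
6. animal Mid and handler Mid cross ← the left bank.
7. handler Mid, handler North, and handler West cross → the right bank.
8. animal East crosses ← the left bank.
9. animal Mid and animal North cross → the right bank.
10. animal North crosses ← the left bank.
11. animal East, animal North, and animal West cross → the right bank.

11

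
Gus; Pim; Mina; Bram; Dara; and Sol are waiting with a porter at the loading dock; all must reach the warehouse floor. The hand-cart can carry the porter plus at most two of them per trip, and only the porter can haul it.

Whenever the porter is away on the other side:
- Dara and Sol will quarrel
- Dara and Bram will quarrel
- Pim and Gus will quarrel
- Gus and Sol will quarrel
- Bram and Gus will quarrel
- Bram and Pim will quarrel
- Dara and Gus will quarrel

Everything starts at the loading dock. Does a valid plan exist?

No

Whatever the first load, the items left behind include a forbidden pair without the porter. No opening move is safe, so no plan exists.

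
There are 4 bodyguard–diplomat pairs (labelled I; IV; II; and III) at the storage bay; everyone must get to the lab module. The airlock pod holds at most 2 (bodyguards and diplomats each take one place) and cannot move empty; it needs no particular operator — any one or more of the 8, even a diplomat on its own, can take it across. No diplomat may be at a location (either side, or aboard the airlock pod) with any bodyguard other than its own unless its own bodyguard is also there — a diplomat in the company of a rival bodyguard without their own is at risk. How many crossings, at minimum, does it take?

impossible

Following every safe sequence of crossings from the start, the most of the 8 that can be at the lab module as the airlock pod arrives there on crossings 1, 3, 5 is 2, 3, 4 respectively; the best ever achieved is 4 of 8.
From crossing 7 on, no configuration arises that was not already reachable earlier: only 44 distinct safe configurations (who is on which side, and where the airlock pod is) can ever be reached, none of them has everyone across, and every continuation just revisits them. So no valid plan exists.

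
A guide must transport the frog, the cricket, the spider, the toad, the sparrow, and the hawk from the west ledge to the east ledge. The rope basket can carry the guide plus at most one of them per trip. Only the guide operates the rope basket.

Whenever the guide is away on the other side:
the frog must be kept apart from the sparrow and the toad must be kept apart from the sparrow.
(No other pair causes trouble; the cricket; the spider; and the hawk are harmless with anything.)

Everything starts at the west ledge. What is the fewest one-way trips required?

Counting alone: the guide can take at most 1 across per trip to the east ledge, so moving all 6 needs at least 6 loaded trips out, with a return between consecutive ones — at least 11 crossings.
The safety rule pushes this higher. Following every safe sequence of crossings, the most of the 6 that can be at the east ledge as the rope basket arrives there on crossing 11 is 5 — never all 6.
So no plan with fewer than 13 crossings exists, and this one achieves 13:
1. Guide goes to the east ledge with the sparrow.
2. Guide goes back to the west ledge alone.
3. Guide goes to the east ledge with the frog.
4. Guide goes back to the west ledge with the sparrow.
5. Guide goes to the east ledge with the toad.
6. Guide goes back to the west ledge alone.
7. Guide goes to the east ledge with the cricket.
8. Guide goes back to the west ledge alone.
9. Guide goes to the east ledge with the spider.
10. Guide goes back to the west ledge alone.
11. Guide goes to the east ledge with the hawk.
12. Guide goes back to the west ledge alone.
13. Guide goes to the east ledge with the sparrow.

13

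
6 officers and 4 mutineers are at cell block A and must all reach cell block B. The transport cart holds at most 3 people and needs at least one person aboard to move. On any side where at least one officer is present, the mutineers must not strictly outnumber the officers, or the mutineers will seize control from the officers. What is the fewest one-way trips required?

Counting alone: each trip to cell block B takes at most 3 across and each return brings at least 1 back, so after t trips out (and t−1 returns) at most 3t − (t−1) of the 10 are across; that first reaches 10 at t = 5, so at least 9 crossings are needed.
The plan below uses exactly 9 crossings, so it is optimal:
1. 2 mutineers → cell block B.  (cell block A: 6O 2M; cell block B: 0O 2M)
2. 1 mutineer ← cell block A.  (cell block A: 6O 3M; cell block B: 0O 1M)
3. 3 mutineers → cell block B.  (cell block A: 6O 0M; cell block B: 0O 4M)
4. 1 mutineer ← cell block A.  (cell block A: 6O 1M; cell block B: 0O 3M)
5. 3 officers → cell block B.  (cell block A: 3O 1M; cell block B: 3O 3M)
6. 1 mutineer ← cell block A.  (cell block A: 3O 2M; cell block B: 3O 2M)
7. 1 officer and 2 mutineers → cell block B.  (cell block A: 2O 0M; cell block B: 4O 4M)
8. 1 mutineer ← cell block A.  (cell block A: 2O 1M; cell block B: 4O 3M)
9. 2 officers and 1 mutineer → cell block B.  (cell block A: 0O 0M; cell block B: 6O 4M)

9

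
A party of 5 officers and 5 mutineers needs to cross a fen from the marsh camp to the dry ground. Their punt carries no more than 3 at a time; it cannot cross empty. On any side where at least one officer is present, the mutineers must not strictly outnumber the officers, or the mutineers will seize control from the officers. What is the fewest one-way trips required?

Counting alone: each trip to the dry ground takes at most 3 across and each return brings at least 1 back, so after t trips out (and t−1 returns) at most 3t − (t−1) of the 10 are across; that first reaches 10 at t = 5, so at least 9 crossings are needed.
The safety rule pushes this higher. Following every safe sequence of crossings, the most of the 10 that can be at the dry ground as the punt arrives there on crossing 9 is 9 — never all 10.
So no plan with fewer than 11 crossings exists, and this one achieves 11:
1. 2 mutineers → the dry ground.  (the marsh camp: 5O 3M; the dry ground: 0O 2M)
2. 1 mutineer ← the marsh camp.  (the marsh camp: 5O 4M; the dry ground: 0O 1M)
3. 3 mutineers → the dry ground.  (the marsh camp: 5O 1M; the dry ground: 0O 4M)
4. 1 mutineer ← the marsh camp.  (the marsh camp: 5O 2M; the dry ground: 0O 3M)
5. 3 officers → the dry ground.  (the marsh camp: 2O 2M; the dry ground: 3O 3M)
6. 1 officer and 1 mutineer ← the marsh camp.  (the marsh camp: 3O 3M; the dry ground: 2O 2M)
7. 3 officers → the dry ground.  (the marsh camp: 0O 3M; the dry ground: 5O 2M)
8. 1 mutineer ← the marsh camp.  (the marsh camp: 0O 4M; the dry ground: 5O 1M)
9. 2 mutineers → the dry ground.  (the marsh camp: 0O 2M; the dry ground: 5O 3M)
10. 1 mutineer ← the marsh camp.  (the marsh camp: 0O 3M; the dry ground: 5O 2M)
11. 3 mutineers → the dry ground.  (the marsh camp: 0O 0M; the dry ground: 5O 5M)

11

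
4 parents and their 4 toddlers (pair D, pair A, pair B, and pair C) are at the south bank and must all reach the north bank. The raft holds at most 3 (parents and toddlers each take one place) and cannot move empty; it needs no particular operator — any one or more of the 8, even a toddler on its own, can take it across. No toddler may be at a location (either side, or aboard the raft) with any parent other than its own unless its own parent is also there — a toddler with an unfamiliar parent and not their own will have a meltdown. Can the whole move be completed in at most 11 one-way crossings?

Yes

Yes — this plan uses 9 crossings (≤ 11):
1. parent D and toddler D cross → the north bank.
2. parent D crosses ← the south bank.
3. parent A, parent D, and toddler A cross → the north bank.
4. parent D and toddler D cross ← the south bank.
5. parent B, parent C, and parent D cross → the north bank.
6. toddler A crosses ← the south bank.
7. toddler A and toddler D cross → the north bank.
8. toddler D crosses ← the south bank.
9. toddler B, toddler C, and toddler D cross → the north bank.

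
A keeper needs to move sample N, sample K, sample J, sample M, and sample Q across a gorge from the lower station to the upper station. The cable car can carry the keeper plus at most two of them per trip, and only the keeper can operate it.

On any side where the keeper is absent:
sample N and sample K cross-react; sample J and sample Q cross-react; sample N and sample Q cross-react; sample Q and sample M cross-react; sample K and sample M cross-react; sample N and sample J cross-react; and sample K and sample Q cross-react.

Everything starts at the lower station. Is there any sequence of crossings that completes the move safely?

No

Whatever the first load, the items left behind include a forbidden pair without the keeper. No opening move is safe, so no plan exists.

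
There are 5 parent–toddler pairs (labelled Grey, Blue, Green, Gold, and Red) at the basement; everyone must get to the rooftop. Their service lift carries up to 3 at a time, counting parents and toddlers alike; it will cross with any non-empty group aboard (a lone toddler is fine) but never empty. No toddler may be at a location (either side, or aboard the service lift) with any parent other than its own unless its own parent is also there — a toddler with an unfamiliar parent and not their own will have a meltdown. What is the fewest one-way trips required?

Counting alone: each trip to the rooftop takes at most 3 across and each return brings at least 1 back, so after t trips out (and t−1 returns) at most 3t − (t−1) of the 10 are across; that first reaches 10 at t = 5, so at least 9 crossings are needed.
The safety rule pushes this higher. Following every safe sequence of crossings, the most of the 10 that can be at the rooftop as the service lift arrives there on crossing 9 is 9 — never all 10.
So no plan with fewer than 11 crossings exists, and this one achieves 11:
1. parent Grey and toddler Grey cross → the rooftop.
2. parent Grey crosses ← the basement.
3. toddler Blue, toddler Gold, and toddler Green cross → the rooftop.
4. toddler Grey crosses ← the basement.
5. parent Blue, parent Gold, and parent Green cross → the rooftop.
6. parent Blue and toddler Blue cross ← the basement.
7. parent Blue, parent Grey, and parent Red cross → the rooftop.
8. toddler Green crosses ← the basement.
9. toddler Blue and toddler Grey cross → the rooftop.
10. toddler Grey crosses ← the basement.
11. toddler Green, toddler Grey, and toddler Red cross → the rooftop.

11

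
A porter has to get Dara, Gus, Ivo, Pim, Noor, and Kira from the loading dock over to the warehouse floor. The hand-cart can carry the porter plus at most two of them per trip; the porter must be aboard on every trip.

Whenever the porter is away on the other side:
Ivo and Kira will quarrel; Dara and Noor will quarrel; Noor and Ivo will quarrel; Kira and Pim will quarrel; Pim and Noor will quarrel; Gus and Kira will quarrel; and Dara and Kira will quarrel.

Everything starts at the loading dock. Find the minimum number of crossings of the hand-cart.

7

Counting alone: the porter can take at most 2 across per trip to the warehouse floor, so moving all 6 needs at least 3 loaded trips out, with a return between consecutive ones — at least 5 crossings.
The safety rule pushes this higher. Following every safe sequence of crossings, the most of the 6 that can be at the warehouse floor as the hand-cart arrives there on crossing 5 is 4 — never all 6.
So no plan with fewer than 7 crossings exists, and this one achieves 7:
1. Porter goes to the warehouse floor with Kira and Noor.
2. Porter goes back to the loading dock alone.
3. Porter goes to the warehouse floor with Dara and Gus.
4. Porter goes back to the loading dock with Kira and Noor.
5. Porter goes to the warehouse floor with Ivo and Pim.
6. Porter goes back to the loading dock alone.
7. Porter goes to the warehouse floor with Kira and Noor.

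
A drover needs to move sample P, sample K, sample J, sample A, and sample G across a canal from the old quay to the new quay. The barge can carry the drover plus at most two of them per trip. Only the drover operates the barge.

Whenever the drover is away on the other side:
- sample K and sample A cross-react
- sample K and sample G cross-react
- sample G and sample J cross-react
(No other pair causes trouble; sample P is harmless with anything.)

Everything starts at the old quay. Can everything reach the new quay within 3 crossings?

No

Counting alone: the drover can take at most 2 across per trip to the new quay, so moving all 5 needs at least 3 loaded trips out, with a return between consecutive ones — at least 5 crossings.
Since 3 < 5, 3 crossings cannot be enough. (The shortest complete plan in fact takes 5:)
1. Drover goes to the new quay with sample J and sample K.  [the old quay: sample A, sample G, sample P | the new quay: sample J, sample K]
2. Drover goes back to the old quay alone.  [the old quay: sample A, sample G, sample P | the new quay: sample J, sample K]
3. Drover goes to the new quay with sample P.  [the old quay: sample A, sample G | the new quay: sample J, sample K, sample P]
4. Drover goes back to the old quay alone.  [the old quay: sample A, sample G | the new quay: sample J, sample K, sample P]
5. Drover goes to the new quay with sample A and sample G.  [the old quay: — | the new quay: sample A, sample G, sample J, sample K, sample P]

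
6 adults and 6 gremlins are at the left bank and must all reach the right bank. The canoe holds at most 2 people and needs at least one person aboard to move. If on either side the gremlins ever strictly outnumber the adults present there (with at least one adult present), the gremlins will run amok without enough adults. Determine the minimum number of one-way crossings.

impossible

Following every safe sequence of crossings from the start, the most of the 12 that can be at the right bank as the canoe arrives there on crossings 1, 3, 5, 7, 9 is 2, 3, 4, 5, 6 respectively; the best ever achieved is 6 of 12.
From crossing 11 on, no configuration arises that was not already reachable earlier: only 15 distinct safe configurations (who is on which side, and where the canoe is) can ever be reached, none of them has everyone across, and every continuation just revisits them. They are: 0 adults + 0 gremlins across (canoe back at the start); 0 adults + 1 gremlin across (canoe there); 0 adults + 1 gremlin across (canoe back at the start); 0 adults + 2 gremlins across (canoe there); 0 adults + 2 gremlins across (canoe back at the start); 0 adults + 3 gremlins across (canoe there); 0 adults + 3 gremlins across (canoe back at the start); 0 adults + 4 gremlins across (canoe there); 0 adults + 4 gremlins across (canoe back at the start); 0 adults + 5 gremlins across (canoe there); 0 adults + 5 gremlins across (canoe back at the start); 0 adults + 6 gremlins across (canoe there); 1 adult + 1 gremlin across (canoe there); 1 adult + 1 gremlin across (canoe back at the start); 2 adults + 2 gremlins across (canoe there). So no valid plan exists.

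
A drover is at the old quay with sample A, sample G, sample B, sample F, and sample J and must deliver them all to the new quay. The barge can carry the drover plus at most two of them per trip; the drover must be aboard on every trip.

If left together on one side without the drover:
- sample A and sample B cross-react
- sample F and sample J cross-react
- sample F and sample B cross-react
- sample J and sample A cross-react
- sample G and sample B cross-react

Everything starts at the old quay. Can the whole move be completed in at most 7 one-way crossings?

Yes

Yes — this plan uses 7 crossings (≤ 7):
1. Drover goes to the new quay with sample B and sample J.
2. Drover goes back to the old quay alone.
3. Drover goes to the new quay with sample A.
4. Drover goes back to the old quay with sample B and sample J.
5. Drover goes to the new quay with sample F and sample G.
6. Drover goes back to the old quay alone.
7. Drover goes to the new quay with sample B and sample J.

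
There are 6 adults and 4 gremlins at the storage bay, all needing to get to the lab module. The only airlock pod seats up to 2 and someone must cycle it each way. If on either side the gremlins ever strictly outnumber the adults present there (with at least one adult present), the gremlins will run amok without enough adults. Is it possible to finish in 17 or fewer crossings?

Yes

Yes — this plan uses 17 crossings (≤ 17):
1. 2 gremlins → the lab module.  (the storage bay: 6A 2G; the lab module: 0A 2G)
2. 1 gremlin ← the storage bay.  (the storage bay: 6A 3G; the lab module: 0A 1G)
3. 2 gremlins → the lab module.  (the storage bay: 6A 1G; the lab module: 0A 3G)
4. 1 gremlin ← the storage bay.  (the storage bay: 6A 2G; the lab module: 0A 2G)
5. 2 adults → the lab module.  (the storage bay: 4A 2G; the lab module: 2A 2G)
6. 1 gremlin ← the storage bay.  (the storage bay: 4A 3G; the lab module: 2A 1G)
7. 1 adult and 1 gremlin → the lab module.  (the storage bay: 3A 2G; the lab module: 3A 2G)
8. 1 gremlin ← the storage bay.  (the storage bay: 3A 3G; the lab module: 3A 1G)
9. 2 gremlins → the lab module.  (the storage bay: 3A 1G; the lab module: 3A 3G)
10. 1 gremlin ← the storage bay.  (the storage bay: 3A 2G; the lab module: 3A 2G)
11. 1 adult and 1 gremlin → the lab module.  (the storage bay: 2A 1G; the lab module: 4A 3G)
12. 1 gremlin ← the storage bay.  (the storage bay: 2A 2G; the lab module: 4A 2G)
13. 2 gremlins → the lab module.  (the storage bay: 2A 0G; the lab module: 4A 4G)
14. 1 gremlin ← the storage bay.  (the storage bay: 2A 1G; the lab module: 4A 3G)
15. 1 adult and 1 gremlin → the lab module.  (the storage bay: 1A 0G; the lab module: 5A 4G)
16. 1 gremlin ← the storage bay.  (the storage bay: 1A 1G; the lab module: 5A 3G)
17. 1 adult and 1 gremlin → the lab module.  (the storage bay: 0A 0G; the lab module: 6A 4G)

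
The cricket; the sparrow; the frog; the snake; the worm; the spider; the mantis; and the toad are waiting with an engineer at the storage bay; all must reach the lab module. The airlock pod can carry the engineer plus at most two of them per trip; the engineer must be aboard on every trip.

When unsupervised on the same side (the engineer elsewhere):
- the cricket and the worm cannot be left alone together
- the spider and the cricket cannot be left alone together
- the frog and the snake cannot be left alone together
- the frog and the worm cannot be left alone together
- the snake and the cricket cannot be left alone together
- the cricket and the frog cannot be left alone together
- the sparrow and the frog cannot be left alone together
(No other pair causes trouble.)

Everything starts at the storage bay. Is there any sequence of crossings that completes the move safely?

1. Engineer goes to the lab module with the cricket and the frog.  [the storage bay: the mantis, the snake, the sparrow, the spider, the toad, the worm | the lab module: the cricket, the frog]
2. Engineer goes back to the storage bay with the cricket.  [the storage bay: the cricket, the mantis, the snake, the sparrow, the spider, the toad, the worm | the lab module: the frog]
3. Engineer goes to the lab module with the cricket and the sparrow.  [the storage bay: the mantis, the snake, the spider, the toad, the worm | the lab module: the cricket, the frog, the sparrow]
4. Engineer goes back to the storage bay with the frog.  [the storage bay: the frog, the mantis, the snake, the spider, the toad, the worm | the lab module: the cricket, the sparrow]
5. Engineer goes to the lab module with the frog and the mantis.  [the storage bay: the snake, the spider, the toad, the worm | the lab module: the cricket, the frog, the mantis, the sparrow]
6. Engineer goes back to the storage bay with the frog.  [the storage bay: the frog, the snake, the spider, the toad, the worm | the lab module: the cricket, the mantis, the sparrow]
7. Engineer goes to the lab module with the frog and the toad.  [the storage bay: the snake, the spider, the worm | the lab module: the cricket, the frog, the mantis, the sparrow, the toad]
8. Engineer goes back to the storage bay with the frog.  [the storage bay: the frog, the snake, the spider, the worm | the lab module: the cricket, the mantis, the sparrow, the toad]
9. Engineer goes to the lab module with the snake and the worm.  [the storage bay: the frog, the spider | the lab module: the cricket, the mantis, the snake, the sparrow, the toad, the worm]
10. Engineer goes back to the storage bay with the cricket.  [the storage bay: the cricket, the frog, the spider | the lab module: the mantis, the snake, the sparrow, the toad, the worm]
11. Engineer goes to the lab module with the cricket and the spider.  [the storage bay: the frog | the lab module: the cricket, the mantis, the snake, the sparrow, the spider, the toad, the worm]
12. Engineer goes back to the storage bay with the cricket.  [the storage bay: the cricket, the frog | the lab module: the mantis, the snake, the sparrow, the spider, the toad, the worm]
13. Engineer goes to the lab module with the cricket and the frog.  [the storage bay: — | the lab module: the cricket, the frog, the mantis, the snake, the sparrow, the spider, the toad, the worm]

Yes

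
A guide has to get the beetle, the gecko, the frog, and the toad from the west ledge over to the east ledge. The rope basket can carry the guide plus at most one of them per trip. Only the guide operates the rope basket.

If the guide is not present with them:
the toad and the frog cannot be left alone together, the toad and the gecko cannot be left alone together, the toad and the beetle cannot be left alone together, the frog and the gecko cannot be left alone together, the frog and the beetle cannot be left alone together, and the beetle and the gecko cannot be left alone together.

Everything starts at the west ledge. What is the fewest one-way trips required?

impossible

Whatever the first load, the items left behind include a forbidden pair without the guide. No opening move is safe, so no plan exists.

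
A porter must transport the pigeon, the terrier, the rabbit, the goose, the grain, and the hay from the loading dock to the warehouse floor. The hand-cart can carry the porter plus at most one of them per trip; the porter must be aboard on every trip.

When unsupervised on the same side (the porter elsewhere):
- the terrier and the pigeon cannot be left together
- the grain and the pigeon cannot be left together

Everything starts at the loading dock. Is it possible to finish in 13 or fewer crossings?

Yes

Yes — this plan uses 13 crossings (≤ 13):
1. Porter goes to the warehouse floor with the pigeon.  [the loading dock: the goose, the grain, the hay, the rabbit, the terrier | the warehouse floor: the pigeon]
2. Porter goes back to the loading dock alone.  [the loading dock: the goose, the grain, the hay, the rabbit, the terrier | the warehouse floor: the pigeon]
3. Porter goes to the warehouse floor with the terrier.  [the loading dock: the goose, the grain, the hay, the rabbit | the warehouse floor: the pigeon, the terrier]
4. Porter goes back to the loading dock with the pigeon.  [the loading dock: the goose, the grain, the hay, the pigeon, the rabbit | the warehouse floor: the terrier]
5. Porter goes to the warehouse floor with the grain.  [the loading dock: the goose, the hay, the pigeon, the rabbit | the warehouse floor: the grain, the terrier]
6. Porter goes back to the loading dock alone.  [the loading dock: the goose, the hay, the pigeon, the rabbit | the warehouse floor: the grain, the terrier]
7. Porter goes to the warehouse floor with the rabbit.  [the loading dock: the goose, the hay, the pigeon | the warehouse floor: the grain, the rabbit, the terrier]
8. Porter goes back to the loading dock alone.  [the loading dock: the goose, the hay, the pigeon | the warehouse floor: the grain, the rabbit, the terrier]
9. Porter goes to the warehouse floor with the goose.  [the loading dock: the hay, the pigeon | the warehouse floor: the goose, the grain, the rabbit, the terrier]
10. Porter goes back to the loading dock alone.  [the loading dock: the hay, the pigeon | the warehouse floor: the goose, the grain, the rabbit, the terrier]
11. Porter goes to the warehouse floor with the hay.  [the loading dock: the pigeon | the warehouse floor: the goose, the grain, the hay, the rabbit, the terrier]
12. Porter goes back to the loading dock alone.  [the loading dock: the pigeon | the warehouse floor: the goose, the grain, the hay, the rabbit, the terrier]
13. Porter goes to the warehouse floor with the pigeon.  [the loading dock: — | the warehouse floor: the goose, the grain, the hay, the pigeon, the rabbit, the terrier]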